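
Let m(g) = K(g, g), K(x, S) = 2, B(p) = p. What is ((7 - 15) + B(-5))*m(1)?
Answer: -26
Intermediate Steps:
m(g) = 2
((7 - 15) + B(-5))*m(1) = ((7 - 15) - 5)*2 = (-8 - 5)*2 = -13*2 = -26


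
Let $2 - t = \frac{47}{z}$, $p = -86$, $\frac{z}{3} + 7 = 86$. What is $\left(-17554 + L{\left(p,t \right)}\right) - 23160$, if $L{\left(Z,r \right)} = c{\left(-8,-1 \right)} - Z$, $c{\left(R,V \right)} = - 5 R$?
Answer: $-40588$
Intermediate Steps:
$z = 237$ ($z = -21 + 3 \cdot 86 = -21 + 258 = 237$)
$t = \frac{427}{237}$ ($t = 2 - \frac{47}{237} = \frac{427}{237} \approx 1.8017$)
$L{\left(Z,r \right)} = 40 - Z$ ($L{\left(Z,r \right)} = \left(-5\right) \left(-8\right) - Z = 40 - Z$)
$\left(-17554 + L{\left(p,t \right)}\right) - 23160 = \left(-17554 + \left(40 - -86\right)\right) - 23160 = \left(-17554 + \left(40 + 86\right)\right) - 23160 = \left(-17554 + 126\right) - 23160 = -17428 - 23160 = -40588$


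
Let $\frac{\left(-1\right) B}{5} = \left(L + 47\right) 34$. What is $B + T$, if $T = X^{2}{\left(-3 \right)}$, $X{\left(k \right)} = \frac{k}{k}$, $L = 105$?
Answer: $-25839$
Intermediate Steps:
$X{\left(k \right)} = 1$
$B = -25840$ ($B = - 5 \left(105 + 47\right) 34 = - 5 \cdot 152 \cdot 34 = \left(-5\right) 5168 = -25840$)
$T = 1$ ($T = 1^{2} = 1$)
$B + T = -25840 + 1 = -25839$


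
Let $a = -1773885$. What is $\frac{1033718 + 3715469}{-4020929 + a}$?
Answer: $- \frac{4749187}{5794814} \approx -0.81956$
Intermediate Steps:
$\frac{1033718 + 3715469}{-4020929 + a} = \frac{1033718 + 3715469}{-4020929 - 1773885} = \frac{4749187}{-5794814} = 4749187 \left(- \frac{1}{5794814}\right) = - \frac{4749187}{5794814}$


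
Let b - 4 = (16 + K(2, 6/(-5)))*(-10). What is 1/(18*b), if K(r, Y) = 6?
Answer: -1/3888 ≈ -0.00025720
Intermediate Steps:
b = -216 (b = 4 + (16 + 6)*(-10) = 4 + 22*(-10) = 4 - 220 = -216)
1/(18*b) = 1/(18*(-216)) = 1/(-3888) = -1/3888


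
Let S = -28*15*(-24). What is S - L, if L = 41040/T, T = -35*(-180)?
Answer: 352572/35 ≈ 10073.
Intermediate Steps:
T = 6300
S = 10080 (S = -420*(-24) = 10080)
L = 228/35 (L = 41040/6300 = 41040*(1/6300) = 228/35 ≈ 6.5143)
S - L = 10080 - 1*228/35 = 10080 - 228/35 = 352572/35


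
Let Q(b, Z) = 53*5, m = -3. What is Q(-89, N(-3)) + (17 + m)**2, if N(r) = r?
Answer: 461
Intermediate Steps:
Q(b, Z) = 265
Q(-89, N(-3)) + (17 + m)**2 = 265 + (17 - 3)**2 = 265 + 14**2 = 265 + 196 = 461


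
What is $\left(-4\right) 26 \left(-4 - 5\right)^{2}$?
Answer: $-8424$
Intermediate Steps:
$\left(-4\right) 26 \left(-4 - 5\right)^{2} = - 104 \left(-9\right)^{2} = \left(-104\right) 81 = -8424$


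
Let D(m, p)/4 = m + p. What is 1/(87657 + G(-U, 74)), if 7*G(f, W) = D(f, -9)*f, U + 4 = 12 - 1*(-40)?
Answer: 7/624543 ≈ 1.1208e-5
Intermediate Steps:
D(m, p) = 4*m + 4*p (D(m, p) = 4*(m + p) = 4*m + 4*p)
U = 48 (U = -4 + (12 - 1*(-40)) = -4 + (12 + 40) = -4 + 52 = 48)
G(f, W) = f*(-36 + 4*f)/7 (G(f, W) = ((4*f + 4*(-9))*f)/7 = ((4*f - 36)*f)/7 = ((-36 + 4*f)*f)/7 = (f*(-36 + 4*f))/7 = f*(-36 + 4*f)/7)
1/(87657 + G(-U, 74)) = 1/(87657 + 4*(-1*48)*(-9 - 1*48)/7) = 1/(87657 + (4/7)*(-48)*(-9 - 48)) = 1/(87657 + (4/7)*(-48)*(-57)) = 1/(87657 + 10944/7) = 1/(624543/7) = 7/624543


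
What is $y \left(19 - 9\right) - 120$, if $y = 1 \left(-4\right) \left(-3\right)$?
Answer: $0$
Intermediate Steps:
$y = 12$ ($y = \left(-4\right) \left(-3\right) = 12$)
$y \left(19 - 9\right) - 120 = 12 \left(19 - 9\right) - 120 = 12 \cdot 10 - 120 = 120 - 120 = 0$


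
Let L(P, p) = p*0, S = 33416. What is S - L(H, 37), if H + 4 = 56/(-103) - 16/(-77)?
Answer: 33416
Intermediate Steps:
H = -34388/7931 (H = -4 + (56/(-103) - 16/(-77)) = -4 + (56*(-1/103) - 16*(-1/77)) = -4 + (-56/103 + 16/77) = -4 - 2664/7931 = -34388/7931 ≈ -4.3359)
L(P, p) = 0
S - L(H, 37) = 33416 - 1*0 = 33416 + 0 = 33416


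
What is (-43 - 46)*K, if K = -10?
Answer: 890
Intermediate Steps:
(-43 - 46)*K = (-43 - 46)*(-10) = -89*(-10) = 890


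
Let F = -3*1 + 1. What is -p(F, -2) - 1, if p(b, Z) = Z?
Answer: 1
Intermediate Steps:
F = -2 (F = -3 + 1 = -2)
-p(F, -2) - 1 = -1*(-2) - 1 = 2 - 1 = 1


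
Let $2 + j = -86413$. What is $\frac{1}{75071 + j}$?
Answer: $- \frac{1}{11344} \approx -8.8152 \cdot 10^{-5}$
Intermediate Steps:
$j = -86415$ ($j = -2 - 86413 = -86415$)
$\frac{1}{75071 + j} = \frac{1}{75071 - 86415} = \frac{1}{-11344} = - \frac{1}{11344}$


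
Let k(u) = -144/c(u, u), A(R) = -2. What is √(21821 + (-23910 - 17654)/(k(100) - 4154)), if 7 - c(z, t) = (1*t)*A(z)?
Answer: √49836533116555/47779 ≈ 147.75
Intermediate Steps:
c(z, t) = 7 + 2*t (c(z, t) = 7 - 1*t*(-2) = 7 - t*(-2) = 7 - (-2)*t = 7 + 2*t)
k(u) = -144/(7 + 2*u)
√(21821 + (-23910 - 17654)/(k(100) - 4154)) = √(21821 + (-23910 - 17654)/(144/(-7 - 2*100) - 4154)) = √(21821 - 41564/(144/(-7 - 200) - 4154)) = √(21821 - 41564/(144/(-207) - 4154)) = √(21821 - 41564/(144*(-1/207) - 4154)) = √(21821 - 41564/(-16/23 - 4154)) = √(21821 - 41564/(-95558/23)) = √(21821 - 41564*(-23/95558)) = √(21821 + 477986/47779) = √(1043063545/47779) = √49836533116555/47779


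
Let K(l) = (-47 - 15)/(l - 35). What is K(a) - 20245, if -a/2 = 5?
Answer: -910963/45 ≈ -20244.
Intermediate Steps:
a = -10 (a = -2*5 = -10)
K(l) = -62/(-35 + l)
K(a) - 20245 = -62/(-35 - 10) - 20245 = -62/(-45) - 20245 = -62*(-1/45) - 20245 = 62/45 - 20245 = -910963/45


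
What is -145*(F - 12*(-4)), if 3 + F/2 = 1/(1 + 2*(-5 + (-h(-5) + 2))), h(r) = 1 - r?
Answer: -103240/17 ≈ -6072.9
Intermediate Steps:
F = -104/17 (F = -6 + 2/(1 + 2*(-5 + (-(1 - 1*(-5)) + 2))) = -6 + 2/(1 + 2*(-5 + (-(1 + 5) + 2))) = -6 + 2/(1 + 2*(-5 + (-1*6 + 2))) = -6 + 2/(1 + 2*(-5 + (-6 + 2))) = -6 + 2/(1 + 2*(-5 - 4)) = -6 + 2/(1 + 2*(-9)) = -6 + 2/(1 - 18) = -6 + 2/(-17) = -6 + 2*(-1/17) = -6 - 2/17 = -104/17 ≈ -6.1176)
-145*(F - 12*(-4)) = -145*(-104/17 - 12*(-4)) = -145*(-104/17 + 48) = -145*712/17 = -103240/17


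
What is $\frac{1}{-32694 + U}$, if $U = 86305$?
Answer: $\frac{1}{53611} \approx 1.8653 \cdot 10^{-5}$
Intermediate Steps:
$\frac{1}{-32694 + U} = \frac{1}{-32694 + 86305} = \frac{1}{53611}$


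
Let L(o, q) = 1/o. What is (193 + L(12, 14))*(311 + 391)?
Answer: 271089/2 ≈ 1.3554e+5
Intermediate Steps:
(193 + L(12, 14))*(311 + 391) = (193 + 1/12)*(311 + 391) = (193 + 1/12)*702 = (2317/12)*702 = 271089/2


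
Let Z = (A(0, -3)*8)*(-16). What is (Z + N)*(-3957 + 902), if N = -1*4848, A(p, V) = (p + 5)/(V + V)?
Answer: 43454320/3 ≈ 1.4485e+7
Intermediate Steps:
A(p, V) = (5 + p)/(2*V) (A(p, V) = (5 + p)/((2*V)) = (5 + p)*(1/(2*V)) = (5 + p)/(2*V))
N = -4848
Z = 320/3 (Z = (((½)*(5 + 0)/(-3))*8)*(-16) = (((½)*(-⅓)*5)*8)*(-16) = -⅚*8*(-16) = -20/3*(-16) = 320/3 ≈ 106.67)
(Z + N)*(-3957 + 902) = (320/3 - 4848)*(-3957 + 902) = -14224/3*(-3055) = 43454320/3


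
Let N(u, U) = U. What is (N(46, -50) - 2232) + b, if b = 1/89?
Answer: -203097/89 ≈ -2282.0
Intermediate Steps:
b = 1/89 ≈ 0.011236
(N(46, -50) - 2232) + b = (-50 - 2232) + 1/89 = -2282 + 1/89 = -203097/89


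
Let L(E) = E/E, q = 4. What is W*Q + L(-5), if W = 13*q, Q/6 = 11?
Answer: 3433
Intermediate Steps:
Q = 66 (Q = 6*11 = 66)
L(E) = 1
W = 52 (W = 13*4 = 52)
W*Q + L(-5) = 52*66 + 1 = 3432 + 1 = 3433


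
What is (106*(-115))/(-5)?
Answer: 2438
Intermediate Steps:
(106*(-115))/(-5) = -12190*(-⅕) = 2438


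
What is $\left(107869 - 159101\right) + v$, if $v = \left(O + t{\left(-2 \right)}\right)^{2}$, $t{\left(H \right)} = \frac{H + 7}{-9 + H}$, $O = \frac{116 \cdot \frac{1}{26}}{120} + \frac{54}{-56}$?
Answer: $- \frac{46199342205719}{901800900} \approx -51230.0$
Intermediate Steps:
$O = - \frac{2531}{2730}$ ($O = 116 \cdot \frac{1}{26} \cdot \frac{1}{120} + 54 \left(- \frac{1}{56}\right) = \frac{58}{13} \cdot \frac{1}{120} - \frac{27}{28} = \frac{29}{780} - \frac{27}{28} = - \frac{2531}{2730} \approx -0.92711$)
$t{\left(H \right)} = \frac{7 + H}{-9 + H}$
$v = \frac{1721503081}{901800900}$ ($v = \left(- \frac{2531}{2730} + \frac{7 - 2}{-9 - 2}\right)^{2} = \left(- \frac{2531}{2730} + \frac{1}{-11} \cdot 5\right)^{2} = \left(- \frac{2531}{2730} - \frac{5}{11}\right)^{2} = \left(- \frac{41491}{30030}\right)^{2} = \frac{1721503081}{901800900} \approx 1.909$)
$\left(107869 - 159101\right) + v = \left(107869 - 159101\right) + \frac{1721503081}{901800900} = -51232 + \frac{1721503081}{901800900} = - \frac{46199342205719}{901800900}$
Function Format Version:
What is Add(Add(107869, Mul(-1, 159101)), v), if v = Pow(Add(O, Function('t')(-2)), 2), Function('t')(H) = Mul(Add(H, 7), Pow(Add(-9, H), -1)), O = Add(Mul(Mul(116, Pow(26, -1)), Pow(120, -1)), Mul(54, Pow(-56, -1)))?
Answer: Rational(-46199342205719, 901800900) ≈ -51230.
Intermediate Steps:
O = Rational(-2531, 2730) (O = Add(Mul(Mul(116, Rational(1, 26)), Rational(1, 120)), Mul(54, Rational(-1, 56))) = Add(Mul(Rational(58, 13), Rational(1, 120)), Rational(-27, 28)) = Add(Rational(29, 780), Rational(-27, 28)) = Rational(-2531, 2730) ≈ -0.92711)
Function('t')(H) = Mul(Pow(Add(-9, H), -1), Add(7, H)) (Function('t')(H) = Mul(Add(7, H), Pow(Add(-9, H), -1)) = Mul(Pow(Add(-9, H), -1), Add(7, H)))
v = Rational(1721503081, 901800900) (v = Pow(Add(Rational(-2531, 2730), Mul(Pow(Add(-9, -2), -1), Add(7, -2))), 2) = Pow(Add(Rational(-2531, 2730), Mul(Pow(-11, -1), 5)), 2) = Pow(Add(Rational(-2531, 2730), Mul(Rational(-1, 11), 5)), 2) = Pow(Add(Rational(-2531, 2730), Rational(-5, 11)), 2) = Pow(Rational(-41491, 30030), 2) = Rational(1721503081, 901800900) ≈ 1.9090)
Add(Add(107869, Mul(-1, 159101)), v) = Add(Add(107869, Mul(-1, 159101)), Rational(1721503081, 901800900)) = Add(Add(107869, -159101), Rational(1721503081, 901800900)) = Add(-51232, Rational(1721503081, 901800900)) = Rational(-46199342205719, 901800900)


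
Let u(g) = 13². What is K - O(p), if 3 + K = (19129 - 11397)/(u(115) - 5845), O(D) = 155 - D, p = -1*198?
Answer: -507097/1419 ≈ -357.36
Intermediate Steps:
u(g) = 169
p = -198
K = -6190/1419 (K = -3 + (19129 - 11397)/(169 - 5845) = -3 + 7732/(-5676) = -3 + 7732*(-1/5676) = -3 - 1933/1419 = -6190/1419 ≈ -4.3622)
K - O(p) = -6190/1419 - (155 - 1*(-198)) = -6190/1419 - (155 + 198) = -6190/1419 - 1*353 = -6190/1419 - 353 = -507097/1419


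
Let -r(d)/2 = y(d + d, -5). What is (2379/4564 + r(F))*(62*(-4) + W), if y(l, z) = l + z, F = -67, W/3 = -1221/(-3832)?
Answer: -171911894869/2498464 ≈ -68807.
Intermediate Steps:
W = 3663/3832 (W = 3*(-1221/(-3832)) = 3*(-1221*(-1/3832)) = 3*(1221/3832) = 3663/3832 ≈ 0.95590)
r(d) = 10 - 4*d (r(d) = -2*((d + d) - 5) = -2*(2*d - 5) = -2*(-5 + 2*d) = 10 - 4*d)
(2379/4564 + r(F))*(62*(-4) + W) = (2379/4564 + (10 - 4*(-67)))*(62*(-4) + 3663/3832) = (2379*(1/4564) + (10 + 268))*(-248 + 3663/3832) = (2379/4564 + 278)*(-946673/3832) = (1271171/4564)*(-946673/3832) = -171911894869/2498464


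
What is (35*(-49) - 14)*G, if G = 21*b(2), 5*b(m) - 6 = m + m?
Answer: -72618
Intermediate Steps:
b(m) = 6/5 + 2*m/5 (b(m) = 6/5 + (m + m)/5 = 6/5 + (2*m)/5 = 6/5 + 2*m/5)
G = 42 (G = 21*(6/5 + (⅖)*2) = 21*(6/5 + ⅘) = 21*2 = 42)
(35*(-49) - 14)*G = (35*(-49) - 14)*42 = (-1715 - 14)*42 = -1729*42 = -72618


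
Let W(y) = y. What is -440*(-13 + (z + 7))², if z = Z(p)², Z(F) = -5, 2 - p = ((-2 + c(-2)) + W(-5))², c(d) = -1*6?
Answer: -158840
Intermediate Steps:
c(d) = -6
p = -167 (p = 2 - ((-2 - 6) - 5)² = 2 - (-8 - 5)² = 2 - 1*(-13)² = 2 - 1*169 = 2 - 169 = -167)
z = 25 (z = (-5)² = 25)
-440*(-13 + (z + 7))² = -440*(-13 + (25 + 7))² = -440*(-13 + 32)² = -440*19² = -440*361 = -158840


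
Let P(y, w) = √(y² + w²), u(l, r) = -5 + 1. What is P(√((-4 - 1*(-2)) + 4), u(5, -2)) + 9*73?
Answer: 657 + 3*√2 ≈ 661.24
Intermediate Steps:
u(l, r) = -4
P(y, w) = √(w² + y²)
P(√((-4 - 1*(-2)) + 4), u(5, -2)) + 9*73 = √((-4)² + (√((-4 - 1*(-2)) + 4))²) + 9*73 = √(16 + (√((-4 + 2) + 4))²) + 657 = √(16 + (√(-2 + 4))²) + 657 = √(16 + (√2)²) + 657 = √(16 + 2) + 657 = √18 + 657 = 3*√2 + 657 = 657 + 3*√2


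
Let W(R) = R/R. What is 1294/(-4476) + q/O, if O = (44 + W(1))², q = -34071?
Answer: -8617897/503550 ≈ -17.114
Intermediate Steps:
W(R) = 1
O = 2025 (O = (44 + 1)² = 45² = 2025)
1294/(-4476) + q/O = 1294/(-4476) - 34071/2025 = 1294*(-1/4476) - 34071*1/2025 = -647/2238 - 11357/675 = -8617897/503550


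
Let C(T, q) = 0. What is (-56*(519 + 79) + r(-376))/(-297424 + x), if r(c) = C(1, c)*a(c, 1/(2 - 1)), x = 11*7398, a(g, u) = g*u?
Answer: 16744/108023 ≈ 0.15500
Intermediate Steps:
x = 81378
r(c) = 0 (r(c) = 0*(c/(2 - 1)) = 0*(c/1) = 0*(c*1) = 0*c = 0)
(-56*(519 + 79) + r(-376))/(-297424 + x) = (-56*(519 + 79) + 0)/(-297424 + 81378) = (-56*598 + 0)/(-216046) = (-33488 + 0)*(-1/216046) = -33488*(-1/216046) = 16744/108023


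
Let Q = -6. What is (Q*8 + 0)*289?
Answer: -13872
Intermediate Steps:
(Q*8 + 0)*289 = (-6*8 + 0)*289 = (-48 + 0)*289 = -48*289 = -13872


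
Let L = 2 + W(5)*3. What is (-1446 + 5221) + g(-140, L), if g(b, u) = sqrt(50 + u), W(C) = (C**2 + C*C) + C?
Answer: 3775 + sqrt(217) ≈ 3789.7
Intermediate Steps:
W(C) = C + 2*C**2 (W(C) = (C**2 + C**2) + C = 2*C**2 + C = C + 2*C**2)
L = 167 (L = 2 + (5*(1 + 2*5))*3 = 2 + (5*(1 + 10))*3 = 2 + (5*11)*3 = 2 + 55*3 = 2 + 165 = 167)
(-1446 + 5221) + g(-140, L) = (-1446 + 5221) + sqrt(50 + 167) = 3775 + sqrt(217)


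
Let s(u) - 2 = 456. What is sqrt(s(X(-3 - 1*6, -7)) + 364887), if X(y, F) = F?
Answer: sqrt(365345) ≈ 604.44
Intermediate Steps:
s(u) = 458 (s(u) = 2 + 456 = 458)
sqrt(s(X(-3 - 1*6, -7)) + 364887) = sqrt(458 + 364887) = sqrt(365345)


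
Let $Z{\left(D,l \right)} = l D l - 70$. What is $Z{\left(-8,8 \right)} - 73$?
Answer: $-655$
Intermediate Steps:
$Z{\left(D,l \right)} = -70 + D l^{2}$ ($Z{\left(D,l \right)} = D l l - 70 = D l^{2} - 70 = -70 + D l^{2}$)
$Z{\left(-8,8 \right)} - 73 = \left(-70 - 8 \cdot 8^{2}\right) - 73 = \left(-70 - 512\right) - 73 = -582 - 73 = -655$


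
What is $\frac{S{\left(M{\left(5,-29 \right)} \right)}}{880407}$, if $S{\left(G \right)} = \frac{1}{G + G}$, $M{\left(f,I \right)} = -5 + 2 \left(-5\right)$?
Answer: $- \frac{1}{26412210} \approx -3.7861 \cdot 10^{-8}$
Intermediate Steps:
$M{\left(f,I \right)} = -15$ ($M{\left(f,I \right)} = -5 - 10 = -15$)
$S{\left(G \right)} = \frac{1}{2 G}$
$\frac{S{\left(M{\left(5,-29 \right)} \right)}}{880407} = \frac{\frac{1}{2} \frac{1}{-15}}{880407} = \frac{1}{2} \left(- \frac{1}{15}\right) \frac{1}{880407} = \left(- \frac{1}{30}\right) \frac{1}{880407} = - \frac{1}{26412210}$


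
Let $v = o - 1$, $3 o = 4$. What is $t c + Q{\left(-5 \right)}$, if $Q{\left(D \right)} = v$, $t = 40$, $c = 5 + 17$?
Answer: $\frac{2641}{3} \approx 880.33$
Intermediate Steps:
$o = \frac{4}{3}$ ($o = \frac{1}{3} \cdot 4 = \frac{4}{3} \approx 1.3333$)
$c = 22$
$v = \frac{1}{3}$ ($v = \frac{4}{3} - 1 = \frac{1}{3} \approx 0.33333$)
$Q{\left(D \right)} = \frac{1}{3}$
$t c + Q{\left(-5 \right)} = 40 \cdot 22 + \frac{1}{3} = 880 + \frac{1}{3} = \frac{2641}{3}$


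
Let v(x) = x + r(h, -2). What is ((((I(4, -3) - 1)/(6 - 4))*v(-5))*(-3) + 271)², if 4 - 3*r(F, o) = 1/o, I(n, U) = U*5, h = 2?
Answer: 34969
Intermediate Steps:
I(n, U) = 5*U
r(F, o) = 4/3 - 1/(3*o)
v(x) = 3/2 + x (v(x) = x + (⅓)*(-1 + 4*(-2))/(-2) = x + (⅓)*(-½)*(-1 - 8) = x + (⅓)*(-½)*(-9) = x + 3/2 = 3/2 + x)
((((I(4, -3) - 1)/(6 - 4))*v(-5))*(-3) + 271)² = ((((5*(-3) - 1)/(6 - 4))*(3/2 - 5))*(-3) + 271)² = ((((-15 - 1)/2)*(-7/2))*(-3) + 271)² = ((-16*½*(-7/2))*(-3) + 271)² = (-8*(-7/2)*(-3) + 271)² = (28*(-3) + 271)² = (-84 + 271)² = 187² = 34969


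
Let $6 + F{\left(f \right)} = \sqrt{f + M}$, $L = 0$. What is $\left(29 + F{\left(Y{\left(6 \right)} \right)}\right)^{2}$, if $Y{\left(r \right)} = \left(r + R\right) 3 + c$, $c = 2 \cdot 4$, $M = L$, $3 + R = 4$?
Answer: $\left(23 + \sqrt{29}\right)^{2} \approx 805.72$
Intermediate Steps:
$R = 1$ ($R = -3 + 4 = 1$)
$M = 0$
$c = 8$
$Y{\left(r \right)} = 11 + 3 r$ ($Y{\left(r \right)} = \left(r + 1\right) 3 + 8 = \left(1 + r\right) 3 + 8 = \left(3 + 3 r\right) + 8 = 11 + 3 r$)
$F{\left(f \right)} = -6 + \sqrt{f}$ ($F{\left(f \right)} = -6 + \sqrt{f + 0} = -6 + \sqrt{f}$)
$\left(29 + F{\left(Y{\left(6 \right)} \right)}\right)^{2} = \left(29 - \left(6 - \sqrt{11 + 3 \cdot 6}\right)\right)^{2} = \left(29 - \left(6 - \sqrt{11 + 18}\right)\right)^{2} = \left(29 - \left(6 - \sqrt{29}\right)\right)^{2} = \left(23 + \sqrt{29}\right)^{2}$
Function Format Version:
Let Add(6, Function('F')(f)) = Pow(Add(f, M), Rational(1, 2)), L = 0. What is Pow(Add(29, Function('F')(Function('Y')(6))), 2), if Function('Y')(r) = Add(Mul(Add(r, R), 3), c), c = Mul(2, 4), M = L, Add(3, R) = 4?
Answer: Pow(Add(23, Pow(29, Rational(1, 2))), 2) ≈ 805.72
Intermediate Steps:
R = 1 (R = Add(-3, 4) = 1)
M = 0
c = 8
Function('Y')(r) = Add(11, Mul(3, r)) (Function('Y')(r) = Add(Mul(Add(r, 1), 3), 8) = Add(Mul(Add(1, r), 3), 8) = Add(Add(3, Mul(3, r)), 8) = Add(11, Mul(3, r)))
Function('F')(f) = Add(-6, Pow(f, Rational(1, 2))) (Function('F')(f) = Add(-6, Pow(Add(f, 0), Rational(1, 2))) = Add(-6, Pow(f, Rational(1, 2))))
Pow(Add(29, Function('F')(Function('Y')(6))), 2) = Pow(Add(29, Add(-6, Pow(Add(11, Mul(3, 6)), Rational(1, 2)))), 2) = Pow(Add(29, Add(-6, Pow(Add(11, 18), Rational(1, 2)))), 2) = Pow(Add(29, Add(-6, Pow(29, Rational(1, 2)))), 2) = Pow(Add(23, Pow(29, Rational(1, 2))), 2)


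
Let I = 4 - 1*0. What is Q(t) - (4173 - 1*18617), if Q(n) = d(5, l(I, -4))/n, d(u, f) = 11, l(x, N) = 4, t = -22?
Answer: 28887/2 ≈ 14444.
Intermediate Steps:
I = 4 (I = 4 + 0 = 4)
Q(n) = 11/n
Q(t) - (4173 - 1*18617) = 11/(-22) - (4173 - 1*18617) = 11*(-1/22) - (4173 - 18617) = -½ - 1*(-14444) = -½ + 14444 = 28887/2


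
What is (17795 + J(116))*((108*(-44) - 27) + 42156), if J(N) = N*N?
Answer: 1168068627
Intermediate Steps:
J(N) = N**2
(17795 + J(116))*((108*(-44) - 27) + 42156) = (17795 + 116**2)*((108*(-44) - 27) + 42156) = (17795 + 13456)*((-4752 - 27) + 42156) = 31251*(-4779 + 42156) = 31251*37377 = 1168068627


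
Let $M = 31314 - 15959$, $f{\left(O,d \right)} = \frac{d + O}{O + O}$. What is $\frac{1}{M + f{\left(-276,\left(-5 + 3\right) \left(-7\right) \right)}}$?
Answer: $\frac{276}{4238111} \approx 6.5123 \cdot 10^{-5}$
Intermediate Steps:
$f{\left(O,d \right)} = \frac{O + d}{2 O}$
$M = 15355$ ($M = 31314 - 15959 = 15355$)
$\frac{1}{M + f{\left(-276,\left(-5 + 3\right) \left(-7\right) \right)}} = \frac{1}{15355 + \frac{-276 + \left(-5 + 3\right) \left(-7\right)}{2 \left(-276\right)}} = \frac{1}{15355 + \frac{1}{2} \left(- \frac{1}{276}\right) \left(-276 - -14\right)} = \frac{1}{15355 + \frac{1}{2} \left(- \frac{1}{276}\right) \left(-276 + 14\right)} = \frac{1}{15355 + \frac{1}{2} \left(- \frac{1}{276}\right) \left(-262\right)} = \frac{1}{15355 + \frac{131}{276}} = \frac{1}{\frac{4238111}{276}} = \frac{276}{4238111}$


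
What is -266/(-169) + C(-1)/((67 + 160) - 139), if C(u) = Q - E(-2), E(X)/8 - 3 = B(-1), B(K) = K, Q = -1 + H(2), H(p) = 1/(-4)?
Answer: 81971/59488 ≈ 1.3779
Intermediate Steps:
H(p) = -¼
Q = -5/4 (Q = -1 - ¼ = -5/4 ≈ -1.2500)
E(X) = 16 (E(X) = 24 + 8*(-1) = 24 - 8 = 16)
C(u) = -69/4 (C(u) = -5/4 - 1*16 = -5/4 - 16 = -69/4)
-266/(-169) + C(-1)/((67 + 160) - 139) = -266/(-169) - 69/(4*((67 + 160) - 139)) = -266*(-1/169) - 69/(4*(227 - 139)) = 266/169 - 69/4/88 = 266/169 - 69/4*1/88 = 266/169 - 69/352 = 81971/59488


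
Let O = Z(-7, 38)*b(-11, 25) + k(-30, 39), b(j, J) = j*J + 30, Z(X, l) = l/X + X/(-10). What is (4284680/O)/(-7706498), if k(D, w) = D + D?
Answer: -4284680/8465588053 ≈ -0.00050613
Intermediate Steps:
Z(X, l) = -X/10 + l/X (Z(X, l) = l/X + X*(-⅒) = l/X - X/10 = -X/10 + l/X)
k(D, w) = 2*D
b(j, J) = 30 + J*j (b(j, J) = J*j + 30 = 30 + J*j)
O = 2197/2 (O = (-⅒*(-7) + 38/(-7))*(30 + 25*(-11)) + 2*(-30) = (7/10 + 38*(-⅐))*(30 - 275) - 60 = (7/10 - 38/7)*(-245) - 60 = -331/70*(-245) - 60 = 2317/2 - 60 = 2197/2 ≈ 1098.5)
(4284680/O)/(-7706498) = (4284680/(2197/2))/(-7706498) = (4284680*(2/2197))*(-1/7706498) = (8569360/2197)*(-1/7706498) = -4284680/8465588053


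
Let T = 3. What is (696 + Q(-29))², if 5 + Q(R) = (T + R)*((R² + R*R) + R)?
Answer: 1788190369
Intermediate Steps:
Q(R) = -5 + (3 + R)*(R + 2*R²) (Q(R) = -5 + (3 + R)*((R² + R*R) + R) = -5 + (3 + R)*((R² + R²) + R) = -5 + (3 + R)*(2*R² + R) = -5 + (3 + R)*(R + 2*R²))
(696 + Q(-29))² = (696 + (-5 + 2*(-29)³ + 3*(-29) + 7*(-29)²))² = (696 + (-5 + 2*(-24389) - 87 + 7*841))² = (696 + (-5 - 48778 - 87 + 5887))² = (696 - 42983)² = (-42287)² = 1788190369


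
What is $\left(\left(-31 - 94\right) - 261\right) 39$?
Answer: $-15054$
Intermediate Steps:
$\left(\left(-31 - 94\right) - 261\right) 39 = \left(-125 - 261\right) 39 = \left(-386\right) 39 = -15054$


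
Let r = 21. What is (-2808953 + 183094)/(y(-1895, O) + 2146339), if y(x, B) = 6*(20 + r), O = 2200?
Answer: -2625859/2146585 ≈ -1.2233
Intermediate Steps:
y(x, B) = 246 (y(x, B) = 6*(20 + 21) = 6*41 = 246)
(-2808953 + 183094)/(y(-1895, O) + 2146339) = (-2808953 + 183094)/(246 + 2146339) = -2625859/2146585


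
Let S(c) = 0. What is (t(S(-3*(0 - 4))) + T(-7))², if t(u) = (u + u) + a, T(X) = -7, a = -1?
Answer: 64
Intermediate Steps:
t(u) = -1 + 2*u (t(u) = (u + u) - 1 = 2*u - 1 = -1 + 2*u)
(t(S(-3*(0 - 4))) + T(-7))² = ((-1 + 2*0) - 7)² = ((-1 + 0) - 7)² = (-1 - 7)² = (-8)² = 64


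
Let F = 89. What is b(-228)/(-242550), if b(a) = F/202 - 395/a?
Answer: -50041/5585441400 ≈ -8.9592e-6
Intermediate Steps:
b(a) = 89/202 - 395/a
b(-228)/(-242550) = (89/202 - 395/(-228))/(-242550) = (89/202 - 395*(-1/228))*(-1/242550) = (89/202 + 395/228)*(-1/242550) = (50041/23028)*(-1/242550) = -50041/5585441400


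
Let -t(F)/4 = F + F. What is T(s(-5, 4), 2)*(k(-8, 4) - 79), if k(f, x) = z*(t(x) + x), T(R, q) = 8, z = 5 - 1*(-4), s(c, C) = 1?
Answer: -2648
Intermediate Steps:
z = 9 (z = 5 + 4 = 9)
t(F) = -8*F (t(F) = -4*(F + F) = -8*F)
k(f, x) = -63*x (k(f, x) = 9*(-8*x + x) = 9*(-7*x) = -63*x)
T(s(-5, 4), 2)*(k(-8, 4) - 79) = 8*(-63*4 - 79) = 8*(-252 - 79) = 8*(-331) = -2648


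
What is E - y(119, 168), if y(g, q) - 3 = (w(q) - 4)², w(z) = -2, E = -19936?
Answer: -19975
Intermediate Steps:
y(g, q) = 39 (y(g, q) = 3 + (-2 - 4)² = 3 + (-6)² = 3 + 36 = 39)
E - y(119, 168) = -19936 - 1*39 = -19936 - 39 = -19975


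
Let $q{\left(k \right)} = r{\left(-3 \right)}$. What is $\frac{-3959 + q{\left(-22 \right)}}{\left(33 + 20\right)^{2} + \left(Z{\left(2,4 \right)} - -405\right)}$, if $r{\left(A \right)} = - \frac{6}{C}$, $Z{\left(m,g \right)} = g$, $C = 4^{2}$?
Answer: $- \frac{31675}{25744} \approx -1.2304$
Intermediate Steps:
$C = 16$
$r{\left(A \right)} = - \frac{3}{8}$ ($r{\left(A \right)} = - \frac{6}{16} = \left(-6\right) \frac{1}{16} = - \frac{3}{8}$)
$q{\left(k \right)} = - \frac{3}{8}$
$\frac{-3959 + q{\left(-22 \right)}}{\left(33 + 20\right)^{2} + \left(Z{\left(2,4 \right)} - -405\right)} = \frac{-3959 - \frac{3}{8}}{\left(33 + 20\right)^{2} + \left(4 - -405\right)} = - \frac{31675}{8 \left(53^{2} + \left(4 + 405\right)\right)} = - \frac{31675}{8 \left(2809 + 409\right)} = - \frac{31675}{8 \cdot 3218} = \left(- \frac{31675}{8}\right) \frac{1}{3218} = - \frac{31675}{25744}$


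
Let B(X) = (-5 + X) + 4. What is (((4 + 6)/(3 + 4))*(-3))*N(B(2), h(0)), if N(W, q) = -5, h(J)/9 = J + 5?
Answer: 150/7 ≈ 21.429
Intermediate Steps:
h(J) = 45 + 9*J (h(J) = 9*(J + 5) = 9*(5 + J) = 45 + 9*J)
B(X) = -1 + X
(((4 + 6)/(3 + 4))*(-3))*N(B(2), h(0)) = (((4 + 6)/(3 + 4))*(-3))*(-5) = ((10/7)*(-3))*(-5) = -30/7*(-5) = 150/7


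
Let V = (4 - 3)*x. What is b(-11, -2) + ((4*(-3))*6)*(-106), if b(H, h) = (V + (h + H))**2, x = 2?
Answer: 7753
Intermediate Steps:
V = 2 (V = (4 - 3)*2 = 1*2 = 2)
b(H, h) = (2 + H + h)**2 (b(H, h) = (2 + (h + H))**2 = (2 + (H + h))**2 = (2 + H + h)**2)
b(-11, -2) + ((4*(-3))*6)*(-106) = (2 - 11 - 2)**2 + ((4*(-3))*6)*(-106) = (-11)**2 - 12*6*(-106) = 121 - 72*(-106) = 121 + 7632 = 7753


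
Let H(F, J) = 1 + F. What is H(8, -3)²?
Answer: 81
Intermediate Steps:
H(8, -3)² = (1 + 8)² = 9² = 81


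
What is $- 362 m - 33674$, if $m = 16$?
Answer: $-39466$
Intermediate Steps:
$- 362 m - 33674 = \left(-362\right) 16 - 33674 = -5792 - 33674 = -39466$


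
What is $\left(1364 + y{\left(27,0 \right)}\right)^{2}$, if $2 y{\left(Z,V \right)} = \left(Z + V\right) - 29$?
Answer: $1857769$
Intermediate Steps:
$y{\left(Z,V \right)} = - \frac{29}{2} + \frac{V}{2} + \frac{Z}{2}$ ($y{\left(Z,V \right)} = \frac{\left(Z + V\right) - 29}{2} = \frac{\left(V + Z\right) - 29}{2} = \frac{-29 + V + Z}{2} = - \frac{29}{2} + \frac{V}{2} + \frac{Z}{2}$)
$\left(1364 + y{\left(27,0 \right)}\right)^{2} = \left(1364 + \left(- \frac{29}{2} + \frac{1}{2} \cdot 0 + \frac{1}{2} \cdot 27\right)\right)^{2} = \left(1364 + \left(- \frac{29}{2} + 0 + \frac{27}{2}\right)\right)^{2} = \left(1364 - 1\right)^{2} = 1363^{2} = 1857769$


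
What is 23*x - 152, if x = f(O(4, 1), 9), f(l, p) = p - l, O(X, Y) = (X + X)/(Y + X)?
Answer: 91/5 ≈ 18.200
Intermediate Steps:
O(X, Y) = 2*X/(X + Y) (O(X, Y) = (2*X)/(X + Y) = 2*X/(X + Y))
x = 37/5 (x = 9 - 2*4/(4 + 1) = 9 - 2*4/5 = 9 - 1*8/5 = 9 - 8/5 = 37/5 ≈ 7.4000)
23*x - 152 = 23*(37/5) - 152 = 851/5 - 152 = 91/5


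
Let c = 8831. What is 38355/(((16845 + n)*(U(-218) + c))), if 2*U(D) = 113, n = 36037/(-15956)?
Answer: 81598984/318460197855 ≈ 0.00025623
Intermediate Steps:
n = -36037/15956 (n = 36037*(-1/15956) = -36037/15956 ≈ -2.2585)
U(D) = 113/2 (U(D) = (½)*113 = 113/2)
38355/(((16845 + n)*(U(-218) + c))) = 38355/(((16845 - 36037/15956)*(113/2 + 8831))) = 38355/(((268742783/15956)*(17775/2))) = 38355/(4776902967825/31912) = 38355*(31912/4776902967825) = 81598984/318460197855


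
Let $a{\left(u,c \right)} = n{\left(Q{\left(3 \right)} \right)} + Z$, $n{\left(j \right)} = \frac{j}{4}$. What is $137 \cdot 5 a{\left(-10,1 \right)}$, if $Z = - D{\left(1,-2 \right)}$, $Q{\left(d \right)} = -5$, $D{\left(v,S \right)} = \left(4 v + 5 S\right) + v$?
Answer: $\frac{10275}{4} \approx 2568.8$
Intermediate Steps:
$D{\left(v,S \right)} = 5 S + 5 v$
$n{\left(j \right)} = \frac{j}{4}$ ($n{\left(j \right)} = j \frac{1}{4} = \frac{j}{4}$)
$Z = 5$ ($Z = - (5 \left(-2\right) + 5 \cdot 1) = - (-10 + 5) = \left(-1\right) \left(-5\right) = 5$)
$a{\left(u,c \right)} = \frac{15}{4}$ ($a{\left(u,c \right)} = \frac{1}{4} \left(-5\right) + 5 = - \frac{5}{4} + 5 = \frac{15}{4}$)
$137 \cdot 5 a{\left(-10,1 \right)} = 137 \cdot 5 \cdot \frac{15}{4} = 685 \cdot \frac{15}{4} = \frac{10275}{4}$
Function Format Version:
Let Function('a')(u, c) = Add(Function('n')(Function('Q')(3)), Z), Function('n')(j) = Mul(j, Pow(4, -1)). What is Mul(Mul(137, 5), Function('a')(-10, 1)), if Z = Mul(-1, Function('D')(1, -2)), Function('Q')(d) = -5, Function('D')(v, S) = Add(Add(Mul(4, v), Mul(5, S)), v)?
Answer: Rational(10275, 4) ≈ 2568.8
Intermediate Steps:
Function('D')(v, S) = Add(Mul(5, S), Mul(5, v))
Function('n')(j) = Mul(Rational(1, 4), j) (Function('n')(j) = Mul(j, Rational(1, 4)) = Mul(Rational(1, 4), j))
Z = 5 (Z = Mul(-1, Add(Mul(5, -2), Mul(5, 1))) = Mul(-1, Add(-10, 5)) = Mul(-1, -5) = 5)
Function('a')(u, c) = Rational(15, 4) (Function('a')(u, c) = Add(Mul(Rational(1, 4), -5), 5) = Add(Rational(-5, 4), 5) = Rational(15, 4))
Mul(Mul(137, 5), Function('a')(-10, 1)) = Mul(Mul(137, 5), Rational(15, 4)) = Mul(685, Rational(15, 4)) = Rational(10275, 4)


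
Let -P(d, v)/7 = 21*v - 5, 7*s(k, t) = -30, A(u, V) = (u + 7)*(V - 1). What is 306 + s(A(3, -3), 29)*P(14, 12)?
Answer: 7716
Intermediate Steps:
A(u, V) = (-1 + V)*(7 + u) (A(u, V) = (7 + u)*(-1 + V) = (-1 + V)*(7 + u))
s(k, t) = -30/7 (s(k, t) = (⅐)*(-30) = -30/7)
P(d, v) = 35 - 147*v (P(d, v) = -7*(21*v - 5) = -7*(-5 + 21*v) = 35 - 147*v)
306 + s(A(3, -3), 29)*P(14, 12) = 306 - 30*(35 - 147*12)/7 = 306 - 30*(35 - 1764)/7 = 306 - 30/7*(-1729) = 306 + 7410 = 7716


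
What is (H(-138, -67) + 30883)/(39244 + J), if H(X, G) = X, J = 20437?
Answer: 30745/59681 ≈ 0.51516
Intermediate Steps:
(H(-138, -67) + 30883)/(39244 + J) = (-138 + 30883)/(39244 + 20437) = 30745/59681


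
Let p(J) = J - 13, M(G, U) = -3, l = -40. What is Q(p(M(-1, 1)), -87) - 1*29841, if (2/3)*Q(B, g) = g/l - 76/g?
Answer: -69220511/2320 ≈ -29836.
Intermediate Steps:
p(J) = -13 + J
Q(B, g) = -114/g - 3*g/80 (Q(B, g) = 3*(g/(-40) - 76/g)/2 = 3*(g*(-1/40) - 76/g)/2 = 3*(-g/40 - 76/g)/2 = 3*(-76/g - g/40)/2 = -114/g - 3*g/80)
Q(p(M(-1, 1)), -87) - 1*29841 = (-114/(-87) - 3/80*(-87)) - 1*29841 = (-114*(-1/87) + 261/80) - 29841 = (38/29 + 261/80) - 29841 = 10609/2320 - 29841 = -69220511/2320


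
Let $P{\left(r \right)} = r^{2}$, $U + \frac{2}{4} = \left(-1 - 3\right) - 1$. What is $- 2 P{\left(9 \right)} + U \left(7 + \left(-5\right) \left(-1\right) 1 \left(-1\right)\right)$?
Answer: $-173$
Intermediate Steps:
$U = - \frac{11}{2}$ ($U = - \frac{1}{2} - 5 = - \frac{11}{2} \approx -5.5$)
$- 2 P{\left(9 \right)} + U \left(7 + \left(-5\right) \left(-1\right) 1 \left(-1\right)\right) = - 2 \cdot 9^{2} - \frac{11 \left(7 + \left(-5\right) \left(-1\right) 1 \left(-1\right)\right)}{2} = \left(-2\right) 81 - \frac{11 \left(7 + 5 \cdot 1 \left(-1\right)\right)}{2} = -162 - \frac{11 \left(7 + 5 \left(-1\right)\right)}{2} = -162 - \frac{11 \left(7 - 5\right)}{2} = -162 - 11 = -173$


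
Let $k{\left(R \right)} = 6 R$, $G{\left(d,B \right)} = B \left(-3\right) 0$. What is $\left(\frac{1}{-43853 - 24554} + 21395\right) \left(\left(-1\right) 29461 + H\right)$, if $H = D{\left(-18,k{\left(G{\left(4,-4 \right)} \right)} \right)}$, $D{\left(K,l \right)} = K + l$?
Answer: $- \frac{43144514114956}{68407} \approx -6.307 \cdot 10^{8}$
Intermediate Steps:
$G{\left(d,B \right)} = 0$ ($G{\left(d,B \right)} = - 3 B 0 = 0$)
$H = -18$ ($H = -18 + 6 \cdot 0 = -18 + 0 = -18$)
$\left(\frac{1}{-43853 - 24554} + 21395\right) \left(\left(-1\right) 29461 + H\right) = \left(\frac{1}{-43853 - 24554} + 21395\right) \left(\left(-1\right) 29461 - 18\right) = \left(\frac{1}{-68407} + 21395\right) \left(-29461 - 18\right) = \left(- \frac{1}{68407} + 21395\right) \left(-29479\right) = \frac{1463567764}{68407} \left(-29479\right) = - \frac{43144514114956}{68407}$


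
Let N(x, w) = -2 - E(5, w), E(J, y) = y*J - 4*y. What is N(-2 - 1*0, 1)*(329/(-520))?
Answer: 987/520 ≈ 1.8981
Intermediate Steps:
E(J, y) = -4*y + J*y (E(J, y) = J*y - 4*y = -4*y + J*y)
N(x, w) = -2 - w (N(x, w) = -2 - w*(-4 + 5) = -2 - w)
N(-2 - 1*0, 1)*(329/(-520)) = (-2 - 1*1)*(329/(-520)) = (-2 - 1)*(329*(-1/520)) = -3*(-329/520) = 987/520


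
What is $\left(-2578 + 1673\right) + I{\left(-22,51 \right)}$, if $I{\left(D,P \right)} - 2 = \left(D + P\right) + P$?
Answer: $-823$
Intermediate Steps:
$I{\left(D,P \right)} = 2 + D + 2 P$ ($I{\left(D,P \right)} = 2 + \left(\left(D + P\right) + P\right) = 2 + \left(D + 2 P\right) = 2 + D + 2 P$)
$\left(-2578 + 1673\right) + I{\left(-22,51 \right)} = \left(-2578 + 1673\right) + \left(2 - 22 + 2 \cdot 51\right) = -905 + \left(2 - 22 + 102\right) = -905 + 82 = -823$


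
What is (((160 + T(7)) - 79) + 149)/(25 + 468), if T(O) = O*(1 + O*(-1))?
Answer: 188/493 ≈ 0.38134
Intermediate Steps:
T(O) = O*(1 - O)
(((160 + T(7)) - 79) + 149)/(25 + 468) = (((160 + 7*(1 - 1*7)) - 79) + 149)/(25 + 468) = (((160 + 7*(1 - 7)) - 79) + 149)/493 = (((160 + 7*(-6)) - 79) + 149)*(1/493) = (((160 - 42) - 79) + 149)*(1/493) = ((118 - 79) + 149)*(1/493) = (39 + 149)*(1/493) = 188*(1/493) = 188/493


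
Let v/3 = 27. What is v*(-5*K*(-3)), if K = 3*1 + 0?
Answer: 3645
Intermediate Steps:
v = 81 (v = 3*27 = 81)
K = 3 (K = 3 + 0 = 3)
v*(-5*K*(-3)) = 81*(-5*3*(-3)) = 81*(-15*(-3)) = 81*45 = 3645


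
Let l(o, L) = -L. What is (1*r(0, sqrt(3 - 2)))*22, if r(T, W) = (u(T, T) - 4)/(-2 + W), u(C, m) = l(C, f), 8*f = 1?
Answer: 363/4 ≈ 90.750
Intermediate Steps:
f = 1/8 (f = (1/8)*1 = 1/8 ≈ 0.12500)
u(C, m) = -1/8 (u(C, m) = -1*1/8 = -1/8)
r(T, W) = -33/(8*(-2 + W)) (r(T, W) = (-1/8 - 4)/(-2 + W) = -33/(8*(-2 + W)))
(1*r(0, sqrt(3 - 2)))*22 = (1*(-33/(-16 + 8*sqrt(3 - 2))))*22 = (1*(-33/(-16 + 8*sqrt(1))))*22 = (1*(-33/(-16 + 8*1)))*22 = (1*(-33/(-16 + 8)))*22 = (1*(-33/(-8)))*22 = (1*(-33*(-1/8)))*22 = (1*(33/8))*22 = (33/8)*22 = 363/4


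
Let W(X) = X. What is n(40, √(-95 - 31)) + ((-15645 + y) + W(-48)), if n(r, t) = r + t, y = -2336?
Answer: -17989 + 3*I*√14 ≈ -17989.0 + 11.225*I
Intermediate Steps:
n(40, √(-95 - 31)) + ((-15645 + y) + W(-48)) = (40 + √(-95 - 31)) + ((-15645 - 2336) - 48) = (40 + √(-126)) + (-17981 - 48) = (40 + 3*I*√14) - 18029 = -17989 + 3*I*√14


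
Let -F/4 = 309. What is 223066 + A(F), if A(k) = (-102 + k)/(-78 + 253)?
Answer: 39035212/175 ≈ 2.2306e+5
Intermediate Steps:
F = -1236 (F = -4*309 = -1236)
A(k) = -102/175 + k/175 (A(k) = (-102 + k)/175 = (-102 + k)*(1/175) = -102/175 + k/175)
223066 + A(F) = 223066 + (-102/175 + (1/175)*(-1236)) = 223066 + (-102/175 - 1236/175) = 223066 - 1338/175 = 39035212/175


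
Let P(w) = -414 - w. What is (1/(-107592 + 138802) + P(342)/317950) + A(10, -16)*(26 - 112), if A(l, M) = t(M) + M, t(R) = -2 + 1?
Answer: 1450772363219/992321950 ≈ 1462.0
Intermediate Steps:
t(R) = -1
A(l, M) = -1 + M
(1/(-107592 + 138802) + P(342)/317950) + A(10, -16)*(26 - 112) = (1/(-107592 + 138802) + (-414 - 1*342)/317950) + (-1 - 16)*(26 - 112) = (1/31210 + (-414 - 342)*(1/317950)) - 17*(-86) = (1/31210 - 756*1/317950) + 1462 = (1/31210 - 378/158975) + 1462 = -2327681/992321950 + 1462 = 1450772363219/992321950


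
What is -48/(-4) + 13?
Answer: 25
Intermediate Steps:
-48/(-4) + 13 = -48*(-1/4) + 13 = 12 + 13 = 25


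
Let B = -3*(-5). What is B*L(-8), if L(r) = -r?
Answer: 120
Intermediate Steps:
B = 15
B*L(-8) = 15*(-1*(-8)) = 15*8 = 120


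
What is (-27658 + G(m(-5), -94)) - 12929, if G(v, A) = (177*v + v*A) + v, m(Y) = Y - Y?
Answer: -40587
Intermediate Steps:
m(Y) = 0
G(v, A) = 178*v + A*v (G(v, A) = (177*v + A*v) + v = 178*v + A*v)
(-27658 + G(m(-5), -94)) - 12929 = (-27658 + 0*(178 - 94)) - 12929 = (-27658 + 0*84) - 12929 = (-27658 + 0) - 12929 = -27658 - 12929 = -40587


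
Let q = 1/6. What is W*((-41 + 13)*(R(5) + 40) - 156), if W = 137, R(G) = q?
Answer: -526354/3 ≈ -1.7545e+5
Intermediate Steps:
q = ⅙ ≈ 0.16667
R(G) = ⅙
W*((-41 + 13)*(R(5) + 40) - 156) = 137*((-41 + 13)*(⅙ + 40) - 156) = 137*(-28*241/6 - 156) = 137*(-3374/3 - 156) = 137*(-3842/3) = -526354/3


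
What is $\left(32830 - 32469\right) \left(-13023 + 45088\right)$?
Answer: $11575465$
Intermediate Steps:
$\left(32830 - 32469\right) \left(-13023 + 45088\right) = 361 \cdot 32065 = 11575465$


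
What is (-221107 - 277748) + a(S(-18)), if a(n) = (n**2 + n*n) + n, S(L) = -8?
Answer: -498735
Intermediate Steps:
a(n) = n + 2*n**2 (a(n) = (n**2 + n**2) + n = 2*n**2 + n = n + 2*n**2)
(-221107 - 277748) + a(S(-18)) = (-221107 - 277748) - 8*(1 + 2*(-8)) = -498855 - 8*(1 - 16) = -498855 - 8*(-15) = -498855 + 120 = -498735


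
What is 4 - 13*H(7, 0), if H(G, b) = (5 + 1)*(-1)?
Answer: 82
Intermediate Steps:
H(G, b) = -6 (H(G, b) = 6*(-1) = -6)
4 - 13*H(7, 0) = 4 - 13*(-6) = 4 + 78 = 82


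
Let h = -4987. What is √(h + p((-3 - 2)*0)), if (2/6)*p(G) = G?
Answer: I*√4987 ≈ 70.619*I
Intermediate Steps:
p(G) = 3*G
√(h + p((-3 - 2)*0)) = √(-4987 + 3*((-3 - 2)*0)) = √(-4987 + 3*(-5*0)) = √(-4987 + 3*0) = √(-4987 + 0) = √(-4987) = I*√4987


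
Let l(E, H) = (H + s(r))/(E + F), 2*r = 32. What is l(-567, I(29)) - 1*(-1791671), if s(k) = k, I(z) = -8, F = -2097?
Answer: 596626442/333 ≈ 1.7917e+6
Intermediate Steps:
r = 16 (r = (½)*32 = 16)
l(E, H) = (16 + H)/(-2097 + E) (l(E, H) = (H + 16)/(E - 2097) = (16 + H)/(-2097 + E))
l(-567, I(29)) - 1*(-1791671) = (16 - 8)/(-2097 - 567) - 1*(-1791671) = 8/(-2664) + 1791671 = -1/2664*8 + 1791671 = -1/333 + 1791671 = 596626442/333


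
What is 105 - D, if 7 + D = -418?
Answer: 530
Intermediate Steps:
D = -425 (D = -7 - 418 = -425)
105 - D = 105 - 1*(-425) = 105 + 425 = 530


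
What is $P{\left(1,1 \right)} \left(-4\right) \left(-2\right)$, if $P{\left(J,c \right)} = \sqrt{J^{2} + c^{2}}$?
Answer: $8 \sqrt{2} \approx 11.314$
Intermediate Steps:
$P{\left(1,1 \right)} \left(-4\right) \left(-2\right) = \sqrt{1^{2} + 1^{2}} \left(-4\right) \left(-2\right) = \sqrt{1 + 1} \left(-4\right) \left(-2\right) = \sqrt{2} \left(-4\right) \left(-2\right) = - 4 \sqrt{2} \left(-2\right) = 8 \sqrt{2}$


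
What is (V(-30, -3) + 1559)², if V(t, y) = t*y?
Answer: 2719201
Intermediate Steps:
(V(-30, -3) + 1559)² = (-30*(-3) + 1559)² = (90 + 1559)² = 1649² = 2719201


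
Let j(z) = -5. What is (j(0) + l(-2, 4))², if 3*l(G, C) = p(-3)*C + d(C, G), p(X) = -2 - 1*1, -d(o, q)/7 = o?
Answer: 3025/9 ≈ 336.11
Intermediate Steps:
d(o, q) = -7*o
p(X) = -3 (p(X) = -2 - 1 = -3)
l(G, C) = -10*C/3 (l(G, C) = (-3*C - 7*C)/3 = (-10*C)/3 = -10*C/3)
(j(0) + l(-2, 4))² = (-5 - 10/3*4)² = (-5 - 40/3)² = (-55/3)² = 3025/9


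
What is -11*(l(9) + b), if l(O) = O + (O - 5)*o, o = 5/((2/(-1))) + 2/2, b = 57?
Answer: -660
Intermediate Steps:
o = -3/2 (o = 5/((2*(-1))) + 2*(½) = 5/(-2) + 1 = 5*(-½) + 1 = -5/2 + 1 = -3/2 ≈ -1.5000)
l(O) = 15/2 - O/2 (l(O) = O + (O - 5)*(-3/2) = O + (-5 + O)*(-3/2) = O + (15/2 - 3*O/2) = 15/2 - O/2)
-11*(l(9) + b) = -11*((15/2 - ½*9) + 57) = -11*((15/2 - 9/2) + 57) = -11*(3 + 57) = -11*60 = -660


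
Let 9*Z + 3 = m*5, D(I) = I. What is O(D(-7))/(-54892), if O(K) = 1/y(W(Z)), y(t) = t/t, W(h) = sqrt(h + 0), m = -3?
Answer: -1/54892 ≈ -1.8218e-5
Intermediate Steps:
Z = -2 (Z = -1/3 + (-3*5)/9 = -1/3 + (1/9)*(-15) = -1/3 - 5/3 = -2)
W(h) = sqrt(h)
y(t) = 1
O(K) = 1 (O(K) = 1/1 = 1)
O(D(-7))/(-54892) = 1/(-54892) = 1*(-1/54892) = -1/54892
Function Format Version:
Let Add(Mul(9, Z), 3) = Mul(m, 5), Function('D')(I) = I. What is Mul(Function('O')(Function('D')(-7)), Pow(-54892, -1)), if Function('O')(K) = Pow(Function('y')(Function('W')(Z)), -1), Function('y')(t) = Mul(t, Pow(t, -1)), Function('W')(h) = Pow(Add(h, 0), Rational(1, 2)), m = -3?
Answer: Rational(-1, 54892) ≈ -1.8218e-5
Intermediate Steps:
Z = -2 (Z = Add(Rational(-1, 3), Mul(Rational(1, 9), Mul(-3, 5))) = Add(Rational(-1, 3), Mul(Rational(1, 9), -15)) = Add(Rational(-1, 3), Rational(-5, 3)) = -2)
Function('W')(h) = Pow(h, Rational(1, 2))
Function('y')(t) = 1
Function('O')(K) = 1 (Function('O')(K) = Pow(1, -1) = 1)
Mul(Function('O')(Function('D')(-7)), Pow(-54892, -1)) = Mul(1, Pow(-54892, -1)) = Mul(1, Rational(-1, 54892)) = Rational(-1, 54892)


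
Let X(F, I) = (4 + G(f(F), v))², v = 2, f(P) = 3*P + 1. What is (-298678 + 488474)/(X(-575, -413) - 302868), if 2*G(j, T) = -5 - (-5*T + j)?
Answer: 759184/1805697 ≈ 0.42044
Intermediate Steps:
f(P) = 1 + 3*P
G(j, T) = -5/2 - j/2 + 5*T/2 (G(j, T) = (-5 - (-5*T + j))/2 = (-5 - (j - 5*T))/2 = (-5 + (-j + 5*T))/2 = (-5 - j + 5*T)/2 = -5/2 - j/2 + 5*T/2)
X(F, I) = (6 - 3*F/2)² (X(F, I) = (4 + (-5/2 - (1 + 3*F)/2 + (5/2)*2))² = (4 + (-5/2 + (-½ - 3*F/2) + 5))² = (4 + (2 - 3*F/2))² = (6 - 3*F/2)²)
(-298678 + 488474)/(X(-575, -413) - 302868) = (-298678 + 488474)/(9*(-4 - 575)²/4 - 302868) = 189796/((9/4)*(-579)² - 302868) = 189796/((9/4)*335241 - 302868) = 189796/(3017169/4 - 302868) = 189796/(1805697/4) = 189796*(4/1805697) = 759184/1805697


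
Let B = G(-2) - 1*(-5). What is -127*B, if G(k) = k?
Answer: -381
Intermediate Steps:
B = 3 (B = -2 - 1*(-5) = -2 + 5 = 3)
-127*B = -127*3 = -381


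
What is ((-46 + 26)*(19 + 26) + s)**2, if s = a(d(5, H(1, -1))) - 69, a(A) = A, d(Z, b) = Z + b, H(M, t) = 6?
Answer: 917764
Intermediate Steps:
s = -58 (s = (5 + 6) - 69 = 11 - 69 = -58)
((-46 + 26)*(19 + 26) + s)**2 = ((-46 + 26)*(19 + 26) - 58)**2 = (-20*45 - 58)**2 = (-900 - 58)**2 = (-958)**2 = 917764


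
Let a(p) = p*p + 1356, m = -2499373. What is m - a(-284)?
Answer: -2581385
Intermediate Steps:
a(p) = 1356 + p² (a(p) = p² + 1356 = 1356 + p²)
m - a(-284) = -2499373 - (1356 + (-284)²) = -2499373 - (1356 + 80656) = -2499373 - 1*82012 = -2499373 - 82012 = -2581385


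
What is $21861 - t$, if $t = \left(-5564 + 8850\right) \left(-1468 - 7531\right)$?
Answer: $29592575$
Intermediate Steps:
$t = -29570714$ ($t = 3286 \left(-8999\right) = -29570714$)
$21861 - t = 21861 - -29570714 = 21861 + 29570714 = 29592575$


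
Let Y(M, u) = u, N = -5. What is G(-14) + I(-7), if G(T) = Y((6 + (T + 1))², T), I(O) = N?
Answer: -19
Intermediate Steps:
I(O) = -5
G(T) = T
G(-14) + I(-7) = -14 - 5 = -19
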